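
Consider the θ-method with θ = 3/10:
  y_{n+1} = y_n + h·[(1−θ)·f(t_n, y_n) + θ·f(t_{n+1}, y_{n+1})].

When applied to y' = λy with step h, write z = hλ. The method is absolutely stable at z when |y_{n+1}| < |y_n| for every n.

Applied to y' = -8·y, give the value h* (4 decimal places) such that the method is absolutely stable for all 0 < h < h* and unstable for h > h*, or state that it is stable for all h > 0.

With y'=λy (z=hλ):
  y_{n+1} = y_n + z·[7/10·y_n + 3/10·y_{n+1}] ⇒ (1 − 3/10z)y_{n+1} = (1 + 7/10z)y_n
  so R(z) = (1 + 7/10z)/(1 − 3/10z).

Find x<0 with |R(x)|<1.
x=-0.48: |R|=0.5804
R=−1: 1+7/10x = −1+3/10x ⇒ -2/5x=2 ⇒ x=2/(-2/5)=-5.0000
Confirm numerically:
  x=-2.291: |R|=0.35779 <1
  x=-2.130: |R|=0.29957 <1
  x=-2.033: |R|=0.26281 <1
  x=-5.306: |R|=1.04723 >1
  x=-5.186: |R|=1.02911 >1
  x=-5.038: |R|=1.00605 >1
Stable set (-5.0000, 0).

(-5.0000,0); λ=-8 ⇒ h* = (5)/8 = 0.6250.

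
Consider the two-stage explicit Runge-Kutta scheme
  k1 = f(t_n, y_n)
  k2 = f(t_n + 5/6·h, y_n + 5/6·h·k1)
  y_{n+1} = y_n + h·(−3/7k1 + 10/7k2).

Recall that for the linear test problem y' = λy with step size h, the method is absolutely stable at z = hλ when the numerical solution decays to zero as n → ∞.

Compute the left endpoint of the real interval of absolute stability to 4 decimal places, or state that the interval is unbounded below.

left endpoint -0.8400.

Set f=λy, z=hλ:
  k1=λy_n ⇒ h·k1=z·y_n;  k2=λ(1+5/6z)y_n ⇒ h·k2=z(1+5/6z)y_n
  y_{n+1}/y_n = 1 − 3/7z + 10/7z(1+5/6z) = 1 + z + 25/21z²
  so R(z) = 1 + z + 25/21z².

Find x<0 with |R(x)|<1.
x=-1.28: |R|=1.6705
R=1: x+25/21x²=0 ⇒ x=−21/25=-0.8400; min R=1−1/(4·25/21)=0.7900>−1
Confirm numerically:
  x=-0.441: |R|=0.79053 <1
  x=-0.412: |R|=0.79008 <1
  x=-0.366: |R|=0.79347 <1
  x=-1.379: |R|=1.88486 >1
  x=-0.873: |R|=1.03430 >1
  x=-0.865: |R|=1.02574 >1
Interval (-0.8400, 0).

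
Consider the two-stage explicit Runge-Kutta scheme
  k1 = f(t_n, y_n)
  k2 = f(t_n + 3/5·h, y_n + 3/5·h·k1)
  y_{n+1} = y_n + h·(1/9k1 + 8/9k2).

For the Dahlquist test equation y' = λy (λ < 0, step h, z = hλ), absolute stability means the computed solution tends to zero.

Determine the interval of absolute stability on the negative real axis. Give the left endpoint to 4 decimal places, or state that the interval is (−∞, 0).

(-1.8750, 0).

On y'=λy, z=hλ:
  k1=λy_n ⇒ h·k1=z·y_n;  k2=λ(1+3/5z)y_n ⇒ h·k2=z(1+3/5z)y_n
  y_{n+1}/y_n = 1 + 1/9z + 8/9z(1+3/5z) = 1 + z + 8/15z²
  so R(z) = 1 + z + 8/15z².

Find x<0 with |R(x)|<1.
x=-1.41: |R|=0.6503
R=1: x+8/15x²=0 ⇒ x=−15/8=-1.8750; min R=1−1/(4·8/15)=0.5312>−1
Confirm numerically:
  x=-1.612: |R|=0.77389 <1
  x=-1.476: |R|=0.68591 <1
  x=-0.962: |R|=0.53157 <1
  x=-0.785: |R|=0.54365 <1
  x=-2.382: |R|=1.64409 >1
  x=-2.357: |R|=1.60591 >1
  x=-2.106: |R|=1.25946 >1
Interval (-1.8750, 0).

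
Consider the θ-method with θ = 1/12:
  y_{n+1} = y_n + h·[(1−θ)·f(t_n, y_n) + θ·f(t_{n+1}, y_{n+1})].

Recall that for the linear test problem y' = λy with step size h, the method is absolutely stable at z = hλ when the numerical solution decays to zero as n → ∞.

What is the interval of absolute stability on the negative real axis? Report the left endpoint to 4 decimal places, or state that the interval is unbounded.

(-2.4000, 0).

Test eqn y'=λy, z=hλ:
  y_{n+1} = y_n + z·[11/12·y_n + 1/12·y_{n+1}] ⇒ (1 − 1/12z)y_{n+1} = (1 + 11/12z)y_n
  Hence R(z) = (1 + 11/12z)/(1 − 1/12z).

Find x<0 with |R(x)|<1.
x=-1.57: |R|=0.3884
R=−1: 1+11/12x = −1+1/12x ⇒ -5/6x=2 ⇒ x=2/(-5/6)=-2.4000
Confirm numerically:
  x=-2.114: |R|=0.79736 <1
  x=-1.813: |R|=0.57504 <1
  x=-1.742: |R|=0.52118 <1
  x=-1.273: |R|=0.15091 <1
  x=-2.890: |R|=1.32908 >1
  x=-2.776: |R|=1.25447 >1
  x=-2.756: |R|=1.24126 >1
Stable set (-2.4000, 0).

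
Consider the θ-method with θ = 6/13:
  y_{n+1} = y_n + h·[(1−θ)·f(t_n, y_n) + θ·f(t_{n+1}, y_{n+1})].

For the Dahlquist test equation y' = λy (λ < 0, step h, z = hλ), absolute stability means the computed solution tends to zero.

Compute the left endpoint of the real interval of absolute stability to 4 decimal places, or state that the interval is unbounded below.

left endpoint -26.0000.

Set f=λy, z=hλ:
  y_{n+1} = y_n + z·[7/13·y_n + 6/13·y_{n+1}] ⇒ (1 − 6/13z)y_{n+1} = (1 + 7/13z)y_n
  ⇒ R(z) = (1 + 7/13z)/(1 − 6/13z).

Need |R(x)|<1, x<0.
x=-1.4: |R|=0.1495
R=−1: 1+7/13x = −1+6/13x ⇒ -1/13x=2 ⇒ x=2/(-1/13)=-26.0000
Confirm numerically:
  x=-25.578: |R|=0.99746 <1
  x=-17.711: |R|=0.93050 <1
  x=-16.881: |R|=0.92021 <1
  x=-11.195: |R|=0.81533 <1
  x=-26.523: |R|=1.00304 >1
  x=-26.340: |R|=1.00199 >1
  x=-26.148: |R|=1.00087 >1
So |R|<1 on (-26.0000, 0).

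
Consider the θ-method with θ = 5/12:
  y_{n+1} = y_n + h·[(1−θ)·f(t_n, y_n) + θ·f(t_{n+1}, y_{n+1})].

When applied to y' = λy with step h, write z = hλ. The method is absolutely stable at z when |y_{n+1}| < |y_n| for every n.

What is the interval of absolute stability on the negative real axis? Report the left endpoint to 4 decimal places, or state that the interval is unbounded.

(-12.0000, 0).

Test eqn y'=λy, z=hλ:
  y_{n+1} = y_n + z·[7/12·y_n + 5/12·y_{n+1}] ⇒ (1 − 5/12z)y_{n+1} = (1 + 7/12z)y_n
  Hence R(z) = (1 + 7/12z)/(1 − 5/12z).

Find x<0 with |R(x)|<1.
x=-0.35: |R|=0.6945
R=−1: 1+7/12x = −1+5/12x ⇒ -1/6x=2 ⇒ x=2/(-1/6)=-12.0000
Confirm numerically:
  x=-11.660: |R|=0.99033 <1
  x=-9.508: |R|=0.91629 <1
  x=-8.156: |R|=0.85434 <1
  x=-5.178: |R|=0.63990 <1
  x=-12.162: |R|=1.00445 >1
  x=-12.045: |R|=1.00125 >1
Interval (-12.0000, 0).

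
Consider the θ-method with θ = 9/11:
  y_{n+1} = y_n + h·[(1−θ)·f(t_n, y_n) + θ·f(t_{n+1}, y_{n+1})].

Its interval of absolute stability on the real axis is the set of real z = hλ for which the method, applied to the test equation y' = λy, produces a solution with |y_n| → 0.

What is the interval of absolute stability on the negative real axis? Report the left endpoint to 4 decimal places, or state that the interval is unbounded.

Set f=λy, z=hλ:
  y_{n+1} = y_n + z·[2/11·y_n + 9/11·y_{n+1}] ⇒ (1 − 9/11z)y_{n+1} = (1 + 2/11z)y_n
  so R(z) = (1 + 2/11z)/(1 − 9/11z).

Find x<0 with |R(x)|<1.
x=-1.78: |R|=0.2754
x=-2: |R|=0.2414
x=-10: |R|=0.0891
x=-100: |R|=0.2075
θ=9/11≥1/2 ⇒ |1+2/11x|<|1−9/11x| ∀x<0 ⇒ stable on all of ℝ⁻.

interval (−∞, 0).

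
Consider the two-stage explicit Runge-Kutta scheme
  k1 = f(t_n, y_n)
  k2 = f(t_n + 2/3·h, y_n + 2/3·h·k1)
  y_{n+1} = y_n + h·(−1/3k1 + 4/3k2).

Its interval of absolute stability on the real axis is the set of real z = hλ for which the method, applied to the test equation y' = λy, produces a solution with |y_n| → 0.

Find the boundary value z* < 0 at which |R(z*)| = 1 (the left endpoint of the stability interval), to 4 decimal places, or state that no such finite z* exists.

On y'=λy, z=hλ:
  k1=λy_n ⇒ h·k1=z·y_n;  k2=λ(1+2/3z)y_n ⇒ h·k2=z(1+2/3z)y_n
  y_{n+1}/y_n = 1 − 1/3z + 4/3z(1+2/3z) = 1 + z + 8/9z²
  so R(z) = 1 + z + 8/9z².

Boundary: |R(x)|=1, x<0.
x=-1.22: |R|=1.1030
R=1: x+8/9x²=0 ⇒ x=−9/8=-1.1250; min R=1−1/(4·8/9)=0.7188>−1
Confirm numerically:
  x=-1.022: |R|=0.90643 <1
  x=-0.856: |R|=0.79532 <1
  x=-0.809: |R|=0.77276 <1
  x=-1.712: |R|=1.89328 >1
  x=-1.580: |R|=1.63902 >1
  x=-1.174: |R|=1.05113 >1
Stable set (-1.1250, 0).

left endpoint -1.1250.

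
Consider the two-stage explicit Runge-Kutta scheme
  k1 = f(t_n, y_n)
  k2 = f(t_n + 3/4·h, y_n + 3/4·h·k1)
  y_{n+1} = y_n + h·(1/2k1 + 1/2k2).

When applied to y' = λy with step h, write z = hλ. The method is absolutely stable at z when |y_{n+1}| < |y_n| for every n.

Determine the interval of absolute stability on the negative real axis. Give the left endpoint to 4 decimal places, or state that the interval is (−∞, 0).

Set f=λy, z=hλ:
  k1=λy_n ⇒ h·k1=z·y_n;  k2=λ(1+3/4z)y_n ⇒ h·k2=z(1+3/4z)y_n
  y_{n+1}/y_n = 1 + 1/2z + 1/2z(1+3/4z) = 1 + z + 3/8z²
  so R(z) = 1 + z + 3/8z².

Solve |R(x)|<1 on ℝ⁻.
x=-0.96: |R|=0.3856
R=1: x+3/8x²=0 ⇒ x=−8/3=-2.6667; min R=1−1/(4·3/8)=0.3333>−1
Confirm numerically:
  x=-2.143: |R|=0.57917 <1
  x=-1.545: |R|=0.35013 <1
  x=-1.292: |R|=0.33397 <1
  x=-1.198: |R|=0.34020 <1
  x=-3.189: |R|=1.62465 >1
  x=-2.875: |R|=1.22461 >1
Stable set (-2.6667, 0).

(-2.6667, 0).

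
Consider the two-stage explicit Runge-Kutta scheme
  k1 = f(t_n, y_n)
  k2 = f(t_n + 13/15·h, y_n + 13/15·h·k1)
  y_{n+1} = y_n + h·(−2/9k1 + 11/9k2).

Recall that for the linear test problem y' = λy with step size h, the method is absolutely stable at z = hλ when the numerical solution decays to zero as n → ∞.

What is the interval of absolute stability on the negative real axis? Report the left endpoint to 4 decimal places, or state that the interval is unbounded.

On y'=λy, z=hλ:
  k1=λy_n ⇒ h·k1=z·y_n;  k2=λ(1+13/15z)y_n ⇒ h·k2=z(1+13/15z)y_n
  y_{n+1}/y_n = 1 − 2/9z + 11/9z(1+13/15z) = 1 + z + 143/135z²
  Hence R(z) = 1 + z + 143/135z².

Find x<0 with |R(x)|<1.
x=-1.62: |R|=2.1599
R=1: x+143/135x²=0 ⇒ x=−135/143=-0.9441; min R=1−1/(4·143/135)=0.7640>−1
Confirm numerically:
  x=-0.863: |R|=0.92590 <1
  x=-0.793: |R|=0.87311 <1
  x=-0.504: |R|=0.76507 <1
  x=-0.491: |R|=0.76437 <1
  x=-1.341: |R|=1.56385 >1
  x=-0.966: |R|=1.02245 >1
Stable set (-0.9441, 0).

z∈(-0.9441,0).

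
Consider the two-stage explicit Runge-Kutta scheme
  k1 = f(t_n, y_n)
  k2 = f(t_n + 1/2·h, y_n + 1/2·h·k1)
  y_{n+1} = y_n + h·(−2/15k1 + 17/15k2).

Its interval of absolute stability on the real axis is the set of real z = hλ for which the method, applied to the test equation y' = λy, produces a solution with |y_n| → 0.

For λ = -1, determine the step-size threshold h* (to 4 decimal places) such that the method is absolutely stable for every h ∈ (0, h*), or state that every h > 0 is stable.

With y'=λy (z=hλ):
  k1=λy_n ⇒ h·k1=z·y_n;  k2=λ(1+1/2z)y_n ⇒ h·k2=z(1+1/2z)y_n
  y_{n+1}/y_n = 1 − 2/15z + 17/15z(1+1/2z) = 1 + z + 17/30z²
  R(z) = 1 + z + 17/30z².

Need |R(x)|<1, x<0.
x=-0.49: |R|=0.6461
R=1: x+17/30x²=0 ⇒ x=−30/17=-1.7647; min R=1−1/(4·17/30)=0.5588>−1
Confirm numerically:
  x=-1.428: |R|=0.72754 <1
  x=-1.167: |R|=0.60474 <1
  x=-0.979: |R|=0.56412 <1
  x=-1.915: |R|=1.16309 >1
  x=-1.820: |R|=1.05703 >1
  x=-1.810: |R|=1.04646 >1
Stable set (-1.7647, 0).

(-1.7647,0); λ=-1 ⇒ h* = (30/17)/1 = 1.7647.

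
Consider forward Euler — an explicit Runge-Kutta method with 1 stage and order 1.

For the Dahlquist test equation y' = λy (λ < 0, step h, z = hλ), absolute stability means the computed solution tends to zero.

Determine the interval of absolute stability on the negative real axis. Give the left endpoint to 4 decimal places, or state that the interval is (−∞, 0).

Test eqn y'=λy, z=hλ:
  order 1, 1-stage ⇒ R(z)=1+z
  (e.g. R(-0.49)=0.51000, |R|=0.51000)

Boundary: |R(x)|=1, x<0.
x=-0.49: |R|=0.5100
|R(-1.65)|=0.6500 |R(-1.53)|=0.5300 |R(-0.61)|=0.3900
Bisect:
  x_lo=-2.5182 |R|=1.5182  x_hi=-0.3298 |R|=0.6702
  mid=-1.42402 |R|=0.42402 →hi
  mid=-1.97112 |R|=0.97112 →hi
  mid=-2.24467 |R|=1.24467 →lo
  mid=-2.10789 |R|=1.10789 →lo
  mid=-2.03950 |R|=1.03950 →lo
  mid=-2.00531 |R|=1.00531 →lo
  mid=-1.98821 |R|=0.98821 →hi
  mid=-1.99676 |R|=0.99676 →hi
  ...
  [-2.00010,-1.99997] ⇒ x*=-2.0000
So |R|<1 on (-2.0000, 0).

(-2.0000, 0).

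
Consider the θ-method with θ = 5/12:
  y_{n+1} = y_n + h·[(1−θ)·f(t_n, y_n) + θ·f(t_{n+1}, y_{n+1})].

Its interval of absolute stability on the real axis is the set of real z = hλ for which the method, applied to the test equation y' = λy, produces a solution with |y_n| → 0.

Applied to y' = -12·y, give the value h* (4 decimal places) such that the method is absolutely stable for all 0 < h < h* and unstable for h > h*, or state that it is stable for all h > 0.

Set f=λy, z=hλ:
  y_{n+1} = y_n + z·[7/12·y_n + 5/12·y_{n+1}] ⇒ (1 − 5/12z)y_{n+1} = (1 + 7/12z)y_n
  ⇒ R(z) = (1 + 7/12z)/(1 − 5/12z).

Boundary: |R(x)|=1, x<0.
x=-0.88: |R|=0.3561
R=−1: 1+7/12x = −1+5/12x ⇒ -1/6x=2 ⇒ x=2/(-1/6)=-12.0000
Confirm numerically:
  x=-9.759: |R|=0.92628 <1
  x=-7.394: |R|=0.81188 <1
  x=-7.052: |R|=0.79061 <1
  x=-12.498: |R|=1.01337 >1
  x=-12.180: |R|=1.00494 >1
  x=-12.070: |R|=1.00194 >1
Interval (-12.0000, 0).

(-12.0000,0); λ=-12 ⇒ h* = (12)/12 = 1.0000.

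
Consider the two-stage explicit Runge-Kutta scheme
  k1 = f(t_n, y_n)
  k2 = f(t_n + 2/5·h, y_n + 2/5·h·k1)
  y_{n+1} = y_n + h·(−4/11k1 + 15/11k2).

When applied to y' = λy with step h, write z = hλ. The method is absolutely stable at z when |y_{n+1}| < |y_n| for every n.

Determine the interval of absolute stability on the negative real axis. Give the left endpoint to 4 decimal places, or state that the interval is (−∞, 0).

With y'=λy (z=hλ):
  k1=λy_n ⇒ h·k1=z·y_n;  k2=λ(1+2/5z)y_n ⇒ h·k2=z(1+2/5z)y_n
  y_{n+1}/y_n = 1 − 4/11z + 15/11z(1+2/5z) = 1 + z + 6/11z²
  so R(z) = 1 + z + 6/11z².

Find x<0 with |R(x)|<1.
x=-0.85: |R|=0.5441
R=1: x+6/11x²=0 ⇒ x=−11/6=-1.8333; min R=1−1/(4·6/11)=0.5417>−1
Confirm numerically:
  x=-1.648: |R|=0.83340 <1
  x=-1.264: |R|=0.60747 <1
  x=-0.875: |R|=0.54261 <1
  x=-2.350: |R|=1.66227 >1
  x=-2.249: |R|=1.50991 >1
Stable set (-1.8333, 0).

(-1.8333, 0).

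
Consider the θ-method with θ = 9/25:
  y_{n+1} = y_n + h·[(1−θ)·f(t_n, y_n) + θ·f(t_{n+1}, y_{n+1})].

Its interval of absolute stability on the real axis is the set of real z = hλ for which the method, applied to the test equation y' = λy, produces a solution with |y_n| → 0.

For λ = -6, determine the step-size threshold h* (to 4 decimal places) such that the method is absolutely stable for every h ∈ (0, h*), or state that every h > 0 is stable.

(-7.1429,0); λ=-6 ⇒ h* = (50/7)/6 = 1.1905.

With y'=λy (z=hλ):
  y_{n+1} = y_n + z·[16/25·y_n + 9/25·y_{n+1}] ⇒ (1 − 9/25z)y_{n+1} = (1 + 16/25z)y_n
  ⇒ R(z) = (1 + 16/25z)/(1 − 9/25z).

Solve |R(x)|<1 on ℝ⁻.
x=-1.1: |R|=0.2120
R=−1: 1+16/25x = −1+9/25x ⇒ -7/25x=2 ⇒ x=2/(-7/25)=-7.1429
Confirm numerically:
  x=-6.872: |R|=0.97817 <1
  x=-6.156: |R|=0.91408 <1
  x=-4.610: |R|=0.73334 <1
  x=-7.335: |R|=1.01478 >1
  x=-7.269: |R|=1.00977 >1
So |R|<1 on (-7.1429, 0).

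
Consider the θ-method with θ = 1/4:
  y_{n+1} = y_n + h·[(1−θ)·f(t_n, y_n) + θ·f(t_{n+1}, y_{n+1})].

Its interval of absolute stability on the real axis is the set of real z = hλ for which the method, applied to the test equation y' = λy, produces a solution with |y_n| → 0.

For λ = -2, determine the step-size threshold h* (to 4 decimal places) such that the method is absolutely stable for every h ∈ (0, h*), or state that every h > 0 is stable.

(-4.0000,0); λ=-2 ⇒ h* = (4)/2 = 2.0000.

On y'=λy, z=hλ:
  y_{n+1} = y_n + z·[3/4·y_n + 1/4·y_{n+1}] ⇒ (1 − 1/4z)y_{n+1} = (1 + 3/4z)y_n
  R(z) = (1 + 3/4z)/(1 − 1/4z).

Find x<0 with |R(x)|<1.
x=-1.59: |R|=0.1377
R=−1: 1+3/4x = −1+1/4x ⇒ -1/2x=2 ⇒ x=2/(-1/2)=-4.0000
Confirm numerically:
  x=-2.838: |R|=0.66013 <1
  x=-2.461: |R|=0.52360 <1
  x=-2.291: |R|=0.45668 <1
  x=-4.588: |R|=1.13694 >1
  x=-4.572: |R|=1.13346 >1
  x=-4.066: |R|=1.01636 >1
Interval (-4.0000, 0).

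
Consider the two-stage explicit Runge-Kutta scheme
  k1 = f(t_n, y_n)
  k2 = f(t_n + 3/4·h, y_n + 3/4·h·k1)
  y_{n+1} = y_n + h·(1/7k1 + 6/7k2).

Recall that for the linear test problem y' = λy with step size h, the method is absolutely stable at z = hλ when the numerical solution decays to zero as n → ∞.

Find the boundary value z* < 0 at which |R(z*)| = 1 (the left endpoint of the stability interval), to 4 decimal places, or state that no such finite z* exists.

With y'=λy (z=hλ):
  k1=λy_n ⇒ h·k1=z·y_n;  k2=λ(1+3/4z)y_n ⇒ h·k2=z(1+3/4z)y_n
  y_{n+1}/y_n = 1 + 1/7z + 6/7z(1+3/4z) = 1 + z + 9/14z²
  R(z) = 1 + z + 9/14z².

Solve |R(x)|<1 on ℝ⁻.
x=-0.82: |R|=0.6123
R=1: x+9/14x²=0 ⇒ x=−14/9=-1.5556; min R=1−1/(4·9/14)=0.6111>−1
Confirm numerically:
  x=-1.446: |R|=0.89816 <1
  x=-1.359: |R|=0.82828 <1
  x=-0.966: |R|=0.63389 <1
  x=-0.672: |R|=0.61830 <1
  x=-1.981: |R|=1.54180 >1
  x=-1.737: |R|=1.20261 >1
So |R|<1 on (-1.5556, 0).

z* = -1.5556.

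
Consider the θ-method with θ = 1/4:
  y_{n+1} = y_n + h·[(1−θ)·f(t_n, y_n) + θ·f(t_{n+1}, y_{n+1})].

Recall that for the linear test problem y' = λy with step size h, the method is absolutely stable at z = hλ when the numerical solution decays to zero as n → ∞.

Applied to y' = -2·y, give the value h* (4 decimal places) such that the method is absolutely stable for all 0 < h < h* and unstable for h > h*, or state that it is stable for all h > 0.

Test eqn y'=λy, z=hλ:
  y_{n+1} = y_n + z·[3/4·y_n + 1/4·y_{n+1}] ⇒ (1 − 1/4z)y_{n+1} = (1 + 3/4z)y_n
  so R(z) = (1 + 3/4z)/(1 − 1/4z).

Find x<0 with |R(x)|<1.
x=-1.05: |R|=0.1683
R=−1: 1+3/4x = −1+1/4x ⇒ -1/2x=2 ⇒ x=2/(-1/2)=-4.0000
Confirm numerically:
  x=-3.435: |R|=0.84802 <1
  x=-3.234: |R|=0.78822 <1
  x=-1.884: |R|=0.28076 <1
  x=-4.532: |R|=1.12471 >1
  x=-4.109: |R|=1.02688 >1
So |R|<1 on (-4.0000, 0).

(-4.0000,0); λ=-2 ⇒ h* = (4)/2 = 2.0000.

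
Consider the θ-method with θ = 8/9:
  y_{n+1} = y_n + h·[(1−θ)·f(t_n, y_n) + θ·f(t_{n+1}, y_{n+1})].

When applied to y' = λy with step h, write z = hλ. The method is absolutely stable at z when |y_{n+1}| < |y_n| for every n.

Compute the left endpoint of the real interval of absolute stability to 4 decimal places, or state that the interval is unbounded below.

unbounded; (−∞, 0).

Set f=λy, z=hλ:
  y_{n+1} = y_n + z·[1/9·y_n + 8/9·y_{n+1}] ⇒ (1 − 8/9z)y_{n+1} = (1 + 1/9z)y_n
  so R(z) = (1 + 1/9z)/(1 − 8/9z).

Find x<0 with |R(x)|<1.
x=-1.28: |R|=0.4012
x=-2: |R|=0.2800
x=-10: |R|=0.0112
x=-100: |R|=0.1125
θ=8/9≥1/2 ⇒ |1+1/9x|<|1−8/9x| ∀x<0 ⇒ stable on all of ℝ⁻.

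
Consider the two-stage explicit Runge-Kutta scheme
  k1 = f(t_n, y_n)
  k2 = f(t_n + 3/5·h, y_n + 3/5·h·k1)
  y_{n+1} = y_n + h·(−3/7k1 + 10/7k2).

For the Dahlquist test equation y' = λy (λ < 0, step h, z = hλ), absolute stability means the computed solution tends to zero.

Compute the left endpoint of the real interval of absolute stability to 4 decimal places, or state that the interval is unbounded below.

Test eqn y'=λy, z=hλ:
  k1=λy_n ⇒ h·k1=z·y_n;  k2=λ(1+3/5z)y_n ⇒ h·k2=z(1+3/5z)y_n
  y_{n+1}/y_n = 1 − 3/7z + 10/7z(1+3/5z) = 1 + z + 6/7z²
  so R(z) = 1 + z + 6/7z².

Need |R(x)|<1, x<0.
x=-1.61: |R|=1.6118
R=1: x+6/7x²=0 ⇒ x=−7/6=-1.1667; min R=1−1/(4·6/7)=0.7083>−1
Confirm numerically:
  x=-1.108: |R|=0.94428 <1
  x=-1.105: |R|=0.94159 <1
  x=-1.006: |R|=0.86146 <1
  x=-0.717: |R|=0.72365 <1
  x=-1.751: |R|=1.87700 >1
  x=-1.615: |R|=1.62062 >1
So |R|<1 on (-1.1667, 0).

z* = -1.1667.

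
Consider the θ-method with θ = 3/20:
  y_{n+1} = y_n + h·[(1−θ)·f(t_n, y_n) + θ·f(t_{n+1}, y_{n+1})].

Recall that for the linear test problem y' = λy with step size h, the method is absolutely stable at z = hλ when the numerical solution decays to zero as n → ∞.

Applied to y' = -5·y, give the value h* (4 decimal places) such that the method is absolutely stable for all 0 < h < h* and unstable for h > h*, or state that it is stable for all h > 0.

(-2.8571,0); λ=-5 ⇒ h* = (20/7)/5 = 0.5714.

Set f=λy, z=hλ:
  y_{n+1} = y_n + z·[17/20·y_n + 3/20·y_{n+1}] ⇒ (1 − 3/20z)y_{n+1} = (1 + 17/20z)y_n
  R(z) = (1 + 17/20z)/(1 − 3/20z).

Find x<0 with |R(x)|<1.
x=-1.23: |R|=0.0384
R=−1: 1+17/20x = −1+3/20x ⇒ -7/10x=2 ⇒ x=2/(-7/10)=-2.8571
Confirm numerically:
  x=-2.513: |R|=0.82505 <1
  x=-2.146: |R|=0.62342 <1
  x=-1.623: |R|=0.30524 <1
  x=-3.425: |R|=1.26259 >1
  x=-3.355: |R|=1.23183 >1
  x=-3.243: |R|=1.18171 >1
Stable set (-2.8571, 0).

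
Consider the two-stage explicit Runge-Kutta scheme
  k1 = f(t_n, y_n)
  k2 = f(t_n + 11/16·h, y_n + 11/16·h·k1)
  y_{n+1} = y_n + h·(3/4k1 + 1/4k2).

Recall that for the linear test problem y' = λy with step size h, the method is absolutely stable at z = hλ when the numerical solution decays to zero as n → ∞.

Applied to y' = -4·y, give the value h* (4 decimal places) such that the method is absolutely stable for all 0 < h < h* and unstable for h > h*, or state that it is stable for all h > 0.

(-5.8182,0); λ=-4 ⇒ h* = (64/11)/4 = 1.4545.

Set f=λy, z=hλ:
  k1=λy_n ⇒ h·k1=z·y_n;  k2=λ(1+11/16z)y_n ⇒ h·k2=z(1+11/16z)y_n
  y_{n+1}/y_n = 1 + 3/4z + 1/4z(1+11/16z) = 1 + z + 11/64z²
  R(z) = 1 + z + 11/64z².

Find x<0 with |R(x)|<1.
x=-1.31: |R|=0.0150
R=1: x+11/64x²=0 ⇒ x=−64/11=-5.8182; min R=1−1/(4·11/64)=-0.4545>−1
Confirm numerically:
  x=-5.242: |R|=0.48088 <1
  x=-2.805: |R|=0.45268 <1
  x=-2.549: |R|=0.43226 <1
  x=-6.383: |R|=1.61965 >1
  x=-5.942: |R|=1.12645 >1
So |R|<1 on (-5.8182, 0).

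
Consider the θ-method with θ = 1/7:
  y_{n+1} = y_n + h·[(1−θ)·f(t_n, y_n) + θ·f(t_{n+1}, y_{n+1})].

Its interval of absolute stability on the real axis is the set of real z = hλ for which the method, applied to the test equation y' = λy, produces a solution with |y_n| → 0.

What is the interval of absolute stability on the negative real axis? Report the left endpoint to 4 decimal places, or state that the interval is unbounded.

z∈(-2.8000,0).

On y'=λy, z=hλ:
  y_{n+1} = y_n + z·[6/7·y_n + 1/7·y_{n+1}] ⇒ (1 − 1/7z)y_{n+1} = (1 + 6/7z)y_n
  R(z) = (1 + 6/7z)/(1 − 1/7z).

Boundary: |R(x)|=1, x<0.
x=-0.41: |R|=0.6127
R=−1: 1+6/7x = −1+1/7x ⇒ -5/7x=2 ⇒ x=2/(-5/7)=-2.8000
Confirm numerically:
  x=-1.272: |R|=0.07640 <1
  x=-1.179: |R|=0.00905 <1
  x=-1.159: |R|=0.00564 <1
  x=-3.302: |R|=1.24364 >1
  x=-3.052: |R|=1.12535 >1
Interval (-2.8000, 0).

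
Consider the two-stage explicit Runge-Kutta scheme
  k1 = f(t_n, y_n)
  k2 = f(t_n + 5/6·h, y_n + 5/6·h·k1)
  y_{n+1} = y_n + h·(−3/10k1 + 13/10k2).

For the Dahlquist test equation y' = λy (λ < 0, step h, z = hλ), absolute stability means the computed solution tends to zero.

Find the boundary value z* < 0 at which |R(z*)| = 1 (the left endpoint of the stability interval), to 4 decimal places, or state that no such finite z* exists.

z* = -0.9231.

Set f=λy, z=hλ:
  k1=λy_n ⇒ h·k1=z·y_n;  k2=λ(1+5/6z)y_n ⇒ h·k2=z(1+5/6z)y_n
  y_{n+1}/y_n = 1 − 3/10z + 13/10z(1+5/6z) = 1 + z + 13/12z²
  ⇒ R(z) = 1 + z + 13/12z².

Solve |R(x)|<1 on ℝ⁻.
x=-1.29: |R|=1.5128
R=1: x+13/12x²=0 ⇒ x=−12/13=-0.9231; min R=1−1/(4·13/12)=0.7692>−1
Confirm numerically:
  x=-0.678: |R|=0.81999 <1
  x=-0.573: |R|=0.78269 <1
  x=-0.429: |R|=0.77038 <1
  x=-0.414: |R|=0.77168 <1
  x=-1.393: |R|=1.70915 >1
  x=-1.283: |R|=1.50026 >1
Stable set (-0.9231, 0).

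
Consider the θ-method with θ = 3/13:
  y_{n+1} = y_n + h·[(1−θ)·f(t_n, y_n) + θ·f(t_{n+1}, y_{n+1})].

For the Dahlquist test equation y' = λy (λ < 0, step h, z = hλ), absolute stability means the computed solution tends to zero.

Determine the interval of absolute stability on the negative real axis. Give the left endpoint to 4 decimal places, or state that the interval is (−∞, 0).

Set f=λy, z=hλ:
  y_{n+1} = y_n + z·[10/13·y_n + 3/13·y_{n+1}] ⇒ (1 − 3/13z)y_{n+1} = (1 + 10/13z)y_n
  ⇒ R(z) = (1 + 10/13z)/(1 − 3/13z).

Solve |R(x)|<1 on ℝ⁻.
x=-1.62: |R|=0.1792
R=−1: 1+10/13x = −1+3/13x ⇒ -7/13x=2 ⇒ x=2/(-7/13)=-3.7143
Confirm numerically:
  x=-2.370: |R|=0.53207 <1
  x=-2.346: |R|=0.52201 <1
  x=-2.297: |R|=0.50123 <1
  x=-4.256: |R|=1.14716 >1
  x=-3.900: |R|=1.05263 >1
  x=-3.872: |R|=1.04485 >1
Stable set (-3.7143, 0).

(-3.7143, 0).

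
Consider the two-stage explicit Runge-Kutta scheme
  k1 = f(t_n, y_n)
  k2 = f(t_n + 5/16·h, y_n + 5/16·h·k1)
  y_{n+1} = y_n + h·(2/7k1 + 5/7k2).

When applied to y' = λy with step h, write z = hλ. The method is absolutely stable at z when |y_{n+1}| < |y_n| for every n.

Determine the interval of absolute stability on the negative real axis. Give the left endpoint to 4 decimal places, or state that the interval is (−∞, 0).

On y'=λy, z=hλ:
  k1=λy_n ⇒ h·k1=z·y_n;  k2=λ(1+5/16z)y_n ⇒ h·k2=z(1+5/16z)y_n
  y_{n+1}/y_n = 1 + 2/7z + 5/7z(1+5/16z) = 1 + z + 25/112z²
  R(z) = 1 + z + 25/112z².

Need |R(x)|<1, x<0.
x=-1.43: |R|=0.0265
R=1: x+25/112x²=0 ⇒ x=−112/25=-4.4800; min R=1−1/(4·25/112)=-0.1200>−1
Confirm numerically:
  x=-2.820: |R|=0.04491 <1
  x=-2.593: |R|=0.09219 <1
  x=-2.404: |R|=0.11400 <1
  x=-4.774: |R|=1.31329 >1
  x=-4.527: |R|=1.04749 >1
Stable set (-4.4800, 0).

z∈(-4.4800,0).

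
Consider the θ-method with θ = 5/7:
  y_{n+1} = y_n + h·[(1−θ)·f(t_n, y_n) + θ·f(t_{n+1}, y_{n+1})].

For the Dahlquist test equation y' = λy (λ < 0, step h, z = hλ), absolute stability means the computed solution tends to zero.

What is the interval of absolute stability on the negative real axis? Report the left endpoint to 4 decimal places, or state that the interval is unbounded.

Test eqn y'=λy, z=hλ:
  y_{n+1} = y_n + z·[2/7·y_n + 5/7·y_{n+1}] ⇒ (1 − 5/7z)y_{n+1} = (1 + 2/7z)y_n
  ⇒ R(z) = (1 + 2/7z)/(1 − 5/7z).

Need |R(x)|<1, x<0.
x=-0.37: |R|=0.7073
x=-2: |R|=0.1765
x=-10: |R|=0.2281
x=-100: |R|=0.3807
θ=5/7≥1/2 ⇒ |1+2/7x|<|1−5/7x| ∀x<0 ⇒ interval (−∞,0).

unbounded; (−∞, 0).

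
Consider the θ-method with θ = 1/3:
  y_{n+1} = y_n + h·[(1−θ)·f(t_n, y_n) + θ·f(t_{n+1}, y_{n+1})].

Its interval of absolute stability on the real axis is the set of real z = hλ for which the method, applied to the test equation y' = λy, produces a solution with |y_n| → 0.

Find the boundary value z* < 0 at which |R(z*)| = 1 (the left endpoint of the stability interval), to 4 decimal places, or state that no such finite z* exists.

left endpoint -6.0000.

Test eqn y'=λy, z=hλ:
  y_{n+1} = y_n + z·[2/3·y_n + 1/3·y_{n+1}] ⇒ (1 − 1/3z)y_{n+1} = (1 + 2/3z)y_n
  R(z) = (1 + 2/3z)/(1 − 1/3z).

Boundary: |R(x)|=1, x<0.
x=-0.31: |R|=0.7190
R=−1: 1+2/3x = −1+1/3x ⇒ -1/3x=2 ⇒ x=2/(-1/3)=-6.0000
Confirm numerically:
  x=-4.367: |R|=0.77834 <1
  x=-3.237: |R|=0.55700 <1
  x=-2.489: |R|=0.36036 <1
  x=-2.459: |R|=0.35135 <1
  x=-6.597: |R|=1.06221 >1
  x=-6.431: |R|=1.04570 >1
  x=-6.338: |R|=1.03620 >1
Stable set (-6.0000, 0).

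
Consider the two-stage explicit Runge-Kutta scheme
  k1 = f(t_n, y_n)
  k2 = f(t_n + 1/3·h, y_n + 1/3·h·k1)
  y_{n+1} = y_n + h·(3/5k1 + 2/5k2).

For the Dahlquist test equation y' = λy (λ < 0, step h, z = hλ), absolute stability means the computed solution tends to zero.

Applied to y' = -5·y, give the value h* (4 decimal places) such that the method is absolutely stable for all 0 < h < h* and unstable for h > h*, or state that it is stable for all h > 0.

(-7.5000,0); λ=-5 ⇒ h* = (15/2)/5 = 1.5000.

With y'=λy (z=hλ):
  k1=λy_n ⇒ h·k1=z·y_n;  k2=λ(1+1/3z)y_n ⇒ h·k2=z(1+1/3z)y_n
  y_{n+1}/y_n = 1 + 3/5z + 2/5z(1+1/3z) = 1 + z + 2/15z²
  ⇒ R(z) = 1 + z + 2/15z².

Solve |R(x)|<1 on ℝ⁻.
x=-1.09: |R|=0.0684
R=1: x+2/15x²=0 ⇒ x=−15/2=-7.5000; min R=1−1/(4·2/15)=-0.8750>−1
Confirm numerically:
  x=-6.722: |R|=0.30270 <1
  x=-5.978: |R|=0.21314 <1
  x=-3.437: |R|=0.86194 <1
  x=-7.911: |R|=1.43352 >1
  x=-7.612: |R|=1.11367 >1
So |R|<1 on (-7.5000, 0).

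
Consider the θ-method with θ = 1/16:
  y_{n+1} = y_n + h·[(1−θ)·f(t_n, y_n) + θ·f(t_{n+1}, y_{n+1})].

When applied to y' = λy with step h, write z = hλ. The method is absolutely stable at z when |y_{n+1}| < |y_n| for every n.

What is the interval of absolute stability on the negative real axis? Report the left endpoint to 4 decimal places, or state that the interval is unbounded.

Set f=λy, z=hλ:
  y_{n+1} = y_n + z·[15/16·y_n + 1/16·y_{n+1}] ⇒ (1 − 1/16z)y_{n+1} = (1 + 15/16z)y_n
  Hence R(z) = (1 + 15/16z)/(1 − 1/16z).

Find x<0 with |R(x)|<1.
x=-0.67: |R|=0.3569
R=−1: 1+15/16x = −1+1/16x ⇒ -7/8x=2 ⇒ x=2/(-7/8)=-2.2857
Confirm numerically:
  x=-2.066: |R|=0.82974 <1
  x=-2.049: |R|=0.81639 <1
  x=-1.907: |R|=0.70391 <1
  x=-1.499: |R|=0.37059 <1
  x=-2.574: |R|=1.21729 >1
  x=-2.324: |R|=1.02925 >1
Stable set (-2.2857, 0).

z∈(-2.2857,0).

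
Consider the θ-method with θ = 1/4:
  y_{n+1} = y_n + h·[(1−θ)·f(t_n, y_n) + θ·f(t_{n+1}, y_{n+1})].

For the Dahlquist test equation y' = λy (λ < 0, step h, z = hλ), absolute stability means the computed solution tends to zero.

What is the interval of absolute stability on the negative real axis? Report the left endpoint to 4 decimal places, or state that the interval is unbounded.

Test eqn y'=λy, z=hλ:
  y_{n+1} = y_n + z·[3/4·y_n + 1/4·y_{n+1}] ⇒ (1 − 1/4z)y_{n+1} = (1 + 3/4z)y_n
  Hence R(z) = (1 + 3/4z)/(1 − 1/4z).

Need |R(x)|<1, x<0.
x=-1.64: |R|=0.1631
R=−1: 1+3/4x = −1+1/4x ⇒ -1/2x=2 ⇒ x=2/(-1/2)=-4.0000
Confirm numerically:
  x=-2.609: |R|=0.57906 <1
  x=-2.334: |R|=0.47395 <1
  x=-2.163: |R|=0.40386 <1
  x=-4.426: |R|=1.10112 >1
  x=-4.204: |R|=1.04973 >1
  x=-4.088: |R|=1.02176 >1
So |R|<1 on (-4.0000, 0).

z∈(-4.0000,0).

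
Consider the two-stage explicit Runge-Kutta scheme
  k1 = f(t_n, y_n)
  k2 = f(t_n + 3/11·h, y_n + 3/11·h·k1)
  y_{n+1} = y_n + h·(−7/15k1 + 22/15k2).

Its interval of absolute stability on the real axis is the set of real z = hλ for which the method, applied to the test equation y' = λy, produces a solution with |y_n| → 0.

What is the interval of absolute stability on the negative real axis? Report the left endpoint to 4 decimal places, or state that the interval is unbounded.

On y'=λy, z=hλ:
  k1=λy_n ⇒ h·k1=z·y_n;  k2=λ(1+3/11z)y_n ⇒ h·k2=z(1+3/11z)y_n
  y_{n+1}/y_n = 1 − 7/15z + 22/15z(1+3/11z) = 1 + z + 2/5z²
  R(z) = 1 + z + 2/5z².

Find x<0 with |R(x)|<1.
x=-1.6: |R|=0.4240
R=1: x+2/5x²=0 ⇒ x=−5/2=-2.5000; min R=1−1/(4·2/5)=0.3750>−1
Confirm numerically:
  x=-2.303: |R|=0.81852 <1
  x=-1.924: |R|=0.55671 <1
  x=-1.056: |R|=0.39005 <1
  x=-1.005: |R|=0.39901 <1
  x=-3.083: |R|=1.71896 >1
  x=-2.747: |R|=1.27140 >1
  x=-2.711: |R|=1.22881 >1
So |R|<1 on (-2.5000, 0).

(-2.5000, 0).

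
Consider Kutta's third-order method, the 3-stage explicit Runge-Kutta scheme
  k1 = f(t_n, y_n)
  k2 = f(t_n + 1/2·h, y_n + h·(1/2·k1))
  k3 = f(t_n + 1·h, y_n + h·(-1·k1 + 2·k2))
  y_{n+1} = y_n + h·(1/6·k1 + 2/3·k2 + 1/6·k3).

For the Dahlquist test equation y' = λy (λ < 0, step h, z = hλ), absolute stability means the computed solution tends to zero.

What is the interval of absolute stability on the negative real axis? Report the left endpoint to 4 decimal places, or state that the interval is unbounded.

Set f=λy, z=hλ:
  order 3, 3-stage ⇒ R(z)=1+z+z^2/2+z^3/6
  (e.g. R(-0.41)=0.66256, |R|=0.66256)

Boundary: |R(x)|=1, x<0.
x=-0.41: |R|=0.6626
|R(-1.59)|=0.0041 |R(-1.42)|=0.1110 |R(-0.55)|=0.5735
Bisect:
  x_lo=-3.3248 |R|=2.9233  x_hi=-0.1307 |R|=0.8775
  mid=-1.72775 |R|=0.09478 →hi
  mid=-2.52629 |R|=1.02241 →lo
  mid=-2.12702 |R|=0.46876 →hi
  mid=-2.32666 |R|=0.71915 →hi
  mid=-2.42647 |R|=0.86368 →hi
  mid=-2.47638 |R|=0.94121 →hi
  mid=-2.50134 |R|=0.98134 →hi
  mid=-2.51381 |R|=1.00176 →lo
  mid=-2.50758 |R|=0.99152 →hi
  ...
  [-2.51284,-2.51265] ⇒ x*=-2.5127
Stable set (-2.5127, 0).

(-2.5127, 0).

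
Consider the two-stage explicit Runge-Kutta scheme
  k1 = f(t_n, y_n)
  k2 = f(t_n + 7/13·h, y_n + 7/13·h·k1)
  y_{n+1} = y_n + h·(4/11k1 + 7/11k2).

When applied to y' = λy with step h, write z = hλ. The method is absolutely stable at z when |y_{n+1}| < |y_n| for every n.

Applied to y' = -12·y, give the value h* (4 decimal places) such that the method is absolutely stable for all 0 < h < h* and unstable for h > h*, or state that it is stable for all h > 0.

Test eqn y'=λy, z=hλ:
  k1=λy_n ⇒ h·k1=z·y_n;  k2=λ(1+7/13z)y_n ⇒ h·k2=z(1+7/13z)y_n
  y_{n+1}/y_n = 1 + 4/11z + 7/11z(1+7/13z) = 1 + z + 49/143z²
  ⇒ R(z) = 1 + z + 49/143z².

Need |R(x)|<1, x<0.
x=-0.88: |R|=0.3854
R=1: x+49/143x²=0 ⇒ x=−143/49=-2.9184; min R=1−1/(4·49/143)=0.2704>−1
Confirm numerically:
  x=-2.796: |R|=0.88276 <1
  x=-2.733: |R|=0.82641 <1
  x=-2.431: |R|=0.59402 <1
  x=-1.450: |R|=0.27044 <1
  x=-3.420: |R|=1.58786 >1
  x=-3.175: |R|=1.27920 >1
Stable set (-2.9184, 0).

(-2.9184,0); λ=-12 ⇒ h* = (143/49)/12 = 0.2432.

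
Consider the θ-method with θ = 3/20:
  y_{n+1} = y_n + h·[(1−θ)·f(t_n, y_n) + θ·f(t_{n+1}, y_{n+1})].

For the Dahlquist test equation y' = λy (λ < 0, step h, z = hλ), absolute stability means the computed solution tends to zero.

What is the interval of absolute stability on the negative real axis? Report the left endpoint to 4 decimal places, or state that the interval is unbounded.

Set f=λy, z=hλ:
  y_{n+1} = y_n + z·[17/20·y_n + 3/20·y_{n+1}] ⇒ (1 − 3/20z)y_{n+1} = (1 + 17/20z)y_n
  Hence R(z) = (1 + 17/20z)/(1 − 3/20z).

Boundary: |R(x)|=1, x<0.
x=-1.75: |R|=0.3861
R=−1: 1+17/20x = −1+3/20x ⇒ -7/10x=2 ⇒ x=2/(-7/10)=-2.8571
Confirm numerically:
  x=-2.835: |R|=0.98912 <1
  x=-2.079: |R|=0.58478 <1
  x=-2.034: |R|=0.55850 <1
  x=-1.267: |R|=0.06466 <1
  x=-3.376: |R|=1.24110 >1
  x=-3.098: |R|=1.11511 >1
Stable set (-2.8571, 0).

z∈(-2.8571,0).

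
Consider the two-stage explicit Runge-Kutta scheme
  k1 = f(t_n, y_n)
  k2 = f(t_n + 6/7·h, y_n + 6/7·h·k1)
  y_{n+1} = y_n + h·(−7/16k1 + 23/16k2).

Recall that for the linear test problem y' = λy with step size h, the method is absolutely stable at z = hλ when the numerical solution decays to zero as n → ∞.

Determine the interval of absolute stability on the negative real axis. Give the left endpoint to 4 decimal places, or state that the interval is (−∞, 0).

z∈(-0.8116,0).

Set f=λy, z=hλ:
  k1=λy_n ⇒ h·k1=z·y_n;  k2=λ(1+6/7z)y_n ⇒ h·k2=z(1+6/7z)y_n
  y_{n+1}/y_n = 1 − 7/16z + 23/16z(1+6/7z) = 1 + z + 69/56z²
  so R(z) = 1 + z + 69/56z².

Boundary: |R(x)|=1, x<0.
x=-0.54: |R|=0.8193
R=1: x+69/56x²=0 ⇒ x=−56/69=-0.8116; min R=1−1/(4·69/56)=0.7971>−1
Confirm numerically:
  x=-0.747: |R|=0.94055 <1
  x=-0.735: |R|=0.93063 <1
  x=-0.611: |R|=0.84898 <1
  x=-0.331: |R|=0.80399 <1
  x=-1.182: |R|=1.53946 >1
  x=-0.859: |R|=1.05017 >1
So |R|<1 on (-0.8116, 0).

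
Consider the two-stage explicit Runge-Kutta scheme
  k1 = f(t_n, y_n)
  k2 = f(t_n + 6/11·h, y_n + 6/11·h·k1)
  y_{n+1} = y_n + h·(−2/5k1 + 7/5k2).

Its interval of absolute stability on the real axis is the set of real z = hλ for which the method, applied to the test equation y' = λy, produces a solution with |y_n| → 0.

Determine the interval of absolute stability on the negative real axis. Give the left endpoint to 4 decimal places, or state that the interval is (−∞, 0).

(-1.3095, 0).

Test eqn y'=λy, z=hλ:
  k1=λy_n ⇒ h·k1=z·y_n;  k2=λ(1+6/11z)y_n ⇒ h·k2=z(1+6/11z)y_n
  y_{n+1}/y_n = 1 − 2/5z + 7/5z(1+6/11z) = 1 + z + 42/55z²
  Hence R(z) = 1 + z + 42/55z².

Need |R(x)|<1, x<0.
x=-1.51: |R|=1.2312
R=1: x+42/55x²=0 ⇒ x=−55/42=-1.3095; min R=1−1/(4·42/55)=0.6726>−1
Confirm numerically:
  x=-1.164: |R|=0.87065 <1
  x=-0.938: |R|=0.73388 <1
  x=-0.897: |R|=0.71743 <1
  x=-0.534: |R|=0.68376 <1
  x=-1.672: |R|=1.46281 >1
  x=-1.489: |R|=1.20407 >1
  x=-1.379: |R|=1.07316 >1
Stable set (-1.3095, 0).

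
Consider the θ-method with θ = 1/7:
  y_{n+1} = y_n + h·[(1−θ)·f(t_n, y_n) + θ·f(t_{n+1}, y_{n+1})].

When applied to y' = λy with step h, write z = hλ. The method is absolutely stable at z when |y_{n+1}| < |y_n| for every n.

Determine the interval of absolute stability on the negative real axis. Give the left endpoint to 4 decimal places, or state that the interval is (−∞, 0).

z∈(-2.8000,0).

With y'=λy (z=hλ):
  y_{n+1} = y_n + z·[6/7·y_n + 1/7·y_{n+1}] ⇒ (1 − 1/7z)y_{n+1} = (1 + 6/7z)y_n
  R(z) = (1 + 6/7z)/(1 − 1/7z).

Find x<0 with |R(x)|<1.
x=-0.56: |R|=0.4815
R=−1: 1+6/7x = −1+1/7x ⇒ -5/7x=2 ⇒ x=2/(-5/7)=-2.8000
Confirm numerically:
  x=-1.980: |R|=0.54343 <1
  x=-1.943: |R|=0.52085 <1
  x=-1.742: |R|=0.39488 <1
  x=-1.696: |R|=0.36523 <1
  x=-3.070: |R|=1.13406 >1
  x=-2.900: |R|=1.05051 >1
So |R|<1 on (-2.8000, 0).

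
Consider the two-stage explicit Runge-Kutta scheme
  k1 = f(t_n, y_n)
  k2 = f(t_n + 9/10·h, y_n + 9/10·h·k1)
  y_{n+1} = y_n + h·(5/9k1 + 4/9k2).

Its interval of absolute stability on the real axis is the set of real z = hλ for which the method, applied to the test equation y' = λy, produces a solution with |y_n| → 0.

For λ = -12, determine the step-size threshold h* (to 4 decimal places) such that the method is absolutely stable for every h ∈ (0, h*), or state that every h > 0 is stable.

(-2.5000,0); λ=-12 ⇒ h* = (5/2)/12 = 0.2083.

With y'=λy (z=hλ):
  k1=λy_n ⇒ h·k1=z·y_n;  k2=λ(1+9/10z)y_n ⇒ h·k2=z(1+9/10z)y_n
  y_{n+1}/y_n = 1 + 5/9z + 4/9z(1+9/10z) = 1 + z + 2/5z²
  ⇒ R(z) = 1 + z + 2/5z².

Find x<0 with |R(x)|<1.
x=-1.38: |R|=0.3818
R=1: x+2/5x²=0 ⇒ x=−5/2=-2.5000; min R=1−1/(4·2/5)=0.3750>−1
Confirm numerically:
  x=-2.177: |R|=0.71873 <1
  x=-1.524: |R|=0.40503 <1
  x=-1.513: |R|=0.40267 <1
  x=-2.989: |R|=1.58465 >1
  x=-2.866: |R|=1.41958 >1
Stable set (-2.5000, 0).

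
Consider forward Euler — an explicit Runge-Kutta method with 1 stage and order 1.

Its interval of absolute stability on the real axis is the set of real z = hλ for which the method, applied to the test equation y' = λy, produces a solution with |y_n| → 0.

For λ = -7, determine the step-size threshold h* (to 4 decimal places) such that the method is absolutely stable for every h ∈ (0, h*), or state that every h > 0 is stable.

(-2.0000,0); λ=-7 ⇒ h* = 0.2857.

Set f=λy, z=hλ:
  order 1, 1-stage ⇒ R(z)=1+z
  (e.g. R(-0.82)=0.18000, |R|=0.18000)

Need |R(x)|<1, x<0.
x=-0.82: |R|=0.1800
|R(-1.63)|=0.6300 |R(-1.19)|=0.1900 |R(-0.89)|=0.1100
Bisect:
  x_lo=-2.8711 |R|=1.8711  x_hi=-0.0552 |R|=0.9448
  mid=-1.46318 |R|=0.46318 →hi
  mid=-2.16716 |R|=1.16716 →lo
  mid=-1.81517 |R|=0.81517 →hi
  mid=-1.99117 |R|=0.99117 →hi
  mid=-2.07916 |R|=1.07916 →lo
  mid=-2.03517 |R|=1.03517 →lo
  mid=-2.01317 |R|=1.01317 →lo
  mid=-2.00217 |R|=1.00217 →lo
  mid=-1.99667 |R|=0.99667 →hi
  ...
  [-2.00010,-1.99993] ⇒ x*=-2.0000
Stable set (-2.0000, 0).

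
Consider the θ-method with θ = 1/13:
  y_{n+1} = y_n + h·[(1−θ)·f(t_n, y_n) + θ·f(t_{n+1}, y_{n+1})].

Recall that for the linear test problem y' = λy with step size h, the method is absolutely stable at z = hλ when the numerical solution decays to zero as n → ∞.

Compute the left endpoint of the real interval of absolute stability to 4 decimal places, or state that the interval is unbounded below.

z* = -2.3636.

On y'=λy, z=hλ:
  y_{n+1} = y_n + z·[12/13·y_n + 1/13·y_{n+1}] ⇒ (1 − 1/13z)y_{n+1} = (1 + 12/13z)y_n
  ⇒ R(z) = (1 + 12/13z)/(1 − 1/13z).

Boundary: |R(x)|=1, x<0.
x=-1.2: |R|=0.0986
R=−1: 1+12/13x = −1+1/13x ⇒ -11/13x=2 ⇒ x=2/(-11/13)=-2.3636
Confirm numerically:
  x=-1.992: |R|=0.72732 <1
  x=-1.984: |R|=0.72130 <1
  x=-1.605: |R|=0.42862 <1
  x=-2.412: |R|=1.03452 >1
  x=-2.386: |R|=1.01599 >1
Interval (-2.3636, 0).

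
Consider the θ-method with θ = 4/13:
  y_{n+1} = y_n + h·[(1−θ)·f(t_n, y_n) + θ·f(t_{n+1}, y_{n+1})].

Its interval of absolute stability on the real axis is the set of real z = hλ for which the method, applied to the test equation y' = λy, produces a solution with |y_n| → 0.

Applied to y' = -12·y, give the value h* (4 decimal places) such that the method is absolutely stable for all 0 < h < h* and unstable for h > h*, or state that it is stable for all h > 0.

On y'=λy, z=hλ:
  y_{n+1} = y_n + z·[9/13·y_n + 4/13·y_{n+1}] ⇒ (1 − 4/13z)y_{n+1} = (1 + 9/13z)y_n
  Hence R(z) = (1 + 9/13z)/(1 − 4/13z).

Find x<0 with |R(x)|<1.
x=-0.87: |R|=0.3137
R=−1: 1+9/13x = −1+4/13x ⇒ -5/13x=2 ⇒ x=2/(-5/13)=-5.2000
Confirm numerically:
  x=-3.845: |R|=0.76128 <1
  x=-3.280: |R|=0.63247 <1
  x=-2.578: |R|=0.43763 <1
  x=-2.330: |R|=0.35708 <1
  x=-5.681: |R|=1.06732 >1
  x=-5.382: |R|=1.02636 >1
  x=-5.304: |R|=1.01520 >1
Interval (-5.2000, 0).

(-5.2000,0); λ=-12 ⇒ h* = (26/5)/12 = 0.4333.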